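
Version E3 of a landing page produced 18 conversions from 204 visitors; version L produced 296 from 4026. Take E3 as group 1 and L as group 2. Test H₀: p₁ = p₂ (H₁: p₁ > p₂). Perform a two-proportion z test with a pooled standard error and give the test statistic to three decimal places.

z = 0.782

p̂₁ = 18/204 ≈ 0.088235, p̂₂ = 296/4026 ≈ 0.073522.
Pooled p̂ = (18+296)/(204+4026) = 314/4230 = 0.074232.
SE = √(p̂(1−p̂)(1/n₁+1/n₂)) = √(0.074232·0.925768·0.00515035) = √(0.000353939) = 0.018813.
z = (0.088235 − 0.073522)/0.018813 = 0.014713/0.018813 = 0.782.
p-value = P(Z > 0.782) ≈ 0.2171.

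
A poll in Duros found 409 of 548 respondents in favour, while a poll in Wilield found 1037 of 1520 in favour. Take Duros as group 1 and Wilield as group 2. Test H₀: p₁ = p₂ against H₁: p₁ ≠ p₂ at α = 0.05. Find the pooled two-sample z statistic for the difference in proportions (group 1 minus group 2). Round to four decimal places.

z = 2.8058

p̂₁ = 409/548 = 0.746350, p̂₂ = 1037/1520 = 0.682237.
Pooled p̂ = (409+1037)/(548+1520) = 1446/2068 = 0.699226.
SE = √(p̂(1−p̂)(1/n₁+1/n₂)) = √(0.699226·0.300774·0.00248271) = √(0.000522136) = 0.022850.
z = (0.746350 − 0.682237)/0.022850 = 0.064113/0.022850 = 2.8058.
p-value = 2·P(Z > 2.806) ≈ 0.0050. With α = 0.05, reject H₀.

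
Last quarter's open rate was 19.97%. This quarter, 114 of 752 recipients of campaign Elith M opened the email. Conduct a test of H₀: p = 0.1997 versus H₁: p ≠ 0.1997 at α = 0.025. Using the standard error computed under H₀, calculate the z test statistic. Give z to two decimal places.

p̂ = 114/752 ≈ 0.15160.
Under H₀, SE = √(0.1997·0.8003/752) = √(0.000212526) = 0.01458.
z = (0.15160 − 0.1997)/0.01458 = -0.04810/0.01458 = -3.30.
Two-sided p-value ≈ 2·Φ(−3.300) = 0.0010. With α = 0.025, reject H₀.

z = -3.30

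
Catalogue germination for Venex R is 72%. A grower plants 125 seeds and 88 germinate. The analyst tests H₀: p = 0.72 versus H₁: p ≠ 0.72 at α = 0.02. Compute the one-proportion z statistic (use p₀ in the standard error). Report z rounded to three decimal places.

z = -0.398

p̂ = 88/125 ≈ 0.70400.
Standard error under H₀: √(0.72×0.28/125) = 0.04016.
z = (0.70400 − 0.72)/0.04016 = -0.01600/0.04016 = -0.398.
Two-sided p-value ≈ 2·Φ(−0.398) = 0.6903; since p > α = 0.02, fail to reject H₀.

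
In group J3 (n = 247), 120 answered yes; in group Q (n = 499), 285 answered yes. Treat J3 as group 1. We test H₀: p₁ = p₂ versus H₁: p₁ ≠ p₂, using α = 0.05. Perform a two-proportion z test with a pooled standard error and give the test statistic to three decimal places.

p̂₁ = 120/247 = 0.48583, p̂₂ = 285/499 = 0.57114.
Pooled p̂ = (120+285)/(247+499) = 405/746 = 0.54290.
SE = √(p̂(1−p̂)(1/n₁+1/n₂)) = √(0.54290·0.45710·0.00605259) = √(0.00150201) = 0.03876.
z = (0.48583 − 0.57114)/0.03876 = -0.08531/0.03876 = -2.201.
p-value = 2·P(Z > 2.201) ≈ 0.0277; since p < α = 0.05, reject H₀.

z = -2.201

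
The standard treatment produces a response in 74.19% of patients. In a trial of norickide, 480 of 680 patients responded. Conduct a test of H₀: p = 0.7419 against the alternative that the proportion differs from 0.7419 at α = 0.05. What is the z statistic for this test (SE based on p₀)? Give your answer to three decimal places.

z = -2.146

p̂ = 480/680 = 0.705882.
SE = √(p₀(1−p₀)/n) = √(0.19148/680) = 0.016781.
z = (0.705882 − 0.7419)/0.016781 = -0.036018/0.016781 = -2.146.
Two-sided p-value ≈ 2·Φ(−2.146) = 0.0318; since p < α = 0.05, reject H₀.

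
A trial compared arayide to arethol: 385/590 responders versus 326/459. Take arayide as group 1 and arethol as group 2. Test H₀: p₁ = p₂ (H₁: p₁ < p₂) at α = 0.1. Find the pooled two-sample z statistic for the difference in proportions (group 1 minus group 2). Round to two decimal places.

z = -1.98

p̂₁ = 385/590 ≈ 0.6525, p̂₂ = 326/459 ≈ 0.7102.
Pooled p̂ = (385+326)/(590+459) = 711/1049 = 0.6778.
SE = √(p̂(1−p̂)(1/n₁+1/n₂)) = √(0.6778·0.3222·0.00387356) = √(0.000845953) = 0.0291.
z = (0.6525 − 0.7102)/0.0291 = -0.0577/0.0291 = -1.98.
p-value = P(Z < -1.984) ≈ 0.0236; since p < α = 0.1, reject H₀.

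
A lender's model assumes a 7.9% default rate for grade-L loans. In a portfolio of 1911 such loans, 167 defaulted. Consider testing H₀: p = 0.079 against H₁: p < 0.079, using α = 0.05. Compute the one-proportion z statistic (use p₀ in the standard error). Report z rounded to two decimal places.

z = 1.36

p̂ = 167/1911 ≈ 0.08739.
Standard error under H₀: √(0.079×0.921/1911) = 0.00617.
z = (0.08739 − 0.079)/0.00617 = 0.00839/0.00617 = 1.36.
p-value = P(Z < 1.360) ≈ 0.9130. With α = 0.05, fail to reject H₀.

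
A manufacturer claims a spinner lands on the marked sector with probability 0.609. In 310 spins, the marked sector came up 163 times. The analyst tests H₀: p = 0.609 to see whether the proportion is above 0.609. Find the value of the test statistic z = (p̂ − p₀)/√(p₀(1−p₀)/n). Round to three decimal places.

p̂ = 163/310 ≈ 0.525806.
SE = √(p₀(1−p₀)/n) = √(0.23812/310) = 0.027715.
z = (0.525806 − 0.609)/0.027715 = -0.083194/0.027715 = -3.002.
p-value = P(Z > -3.002) ≈ 0.9987.

z = -3.002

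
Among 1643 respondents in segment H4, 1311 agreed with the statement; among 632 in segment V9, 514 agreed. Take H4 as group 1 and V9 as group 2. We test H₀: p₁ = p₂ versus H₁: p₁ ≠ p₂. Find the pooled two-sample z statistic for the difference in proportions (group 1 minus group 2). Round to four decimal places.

p̂₁ = 1311/1643 = 0.797931, p̂₂ = 514/632 = 0.813291.
Pooled p̂ = (1311+514)/(1643+632) = 1825/2275 = 0.802198.
SE = √(0.158676 × 0.00219092) = 0.018645.
z = (0.797931 − 0.813291)/0.018645 = -0.015360/0.018645 = -0.8238.
Two-sided p-value ≈ 2·Φ(−0.824) = 0.4100.

z = -0.8238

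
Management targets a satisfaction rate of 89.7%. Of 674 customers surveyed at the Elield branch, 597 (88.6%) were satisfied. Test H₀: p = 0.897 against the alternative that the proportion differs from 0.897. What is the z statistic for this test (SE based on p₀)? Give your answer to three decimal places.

z = -0.960

p̂ = 597/674 = 0.88576.
SE = √(p₀(1−p₀)/n) = √(0.092391/674) = 0.01171.
z = (0.88576 − 0.897)/0.01171 = -0.01124/0.01171 = -0.960.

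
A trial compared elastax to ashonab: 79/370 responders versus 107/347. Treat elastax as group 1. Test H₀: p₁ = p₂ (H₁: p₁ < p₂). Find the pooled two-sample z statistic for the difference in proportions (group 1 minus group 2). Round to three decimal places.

p̂₁ = 79/370 = 0.213514, p̂₂ = 107/347 = 0.308357.
Pooled p̂ = (79+107)/(370+347) = 186/717 = 0.259414.
SE = √(p̂(1−p̂)(1/n₁+1/n₂)) = √(0.259414·0.740586·0.00558455) = √(0.00107289) = 0.032755.
z = (0.213514 − 0.308357)/0.032755 = -0.094843/0.032755 = -2.896.
p-value = P(Z < -2.896) ≈ 0.0019.

z = -2.896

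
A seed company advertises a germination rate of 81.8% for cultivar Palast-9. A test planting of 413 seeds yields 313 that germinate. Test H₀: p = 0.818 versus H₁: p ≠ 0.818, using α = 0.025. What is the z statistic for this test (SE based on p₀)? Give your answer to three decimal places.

z = -3.167

p̂ = 313/413 ≈ 0.757869.
Standard error under H₀: √(0.818×0.182/413) = 0.018986.
z = (0.757869 − 0.818)/0.018986 = -0.060131/0.018986 = -3.167.
Two-sided p-value ≈ 2·Φ(−3.167) = 0.0015, so at α = 0.025 we reject H₀.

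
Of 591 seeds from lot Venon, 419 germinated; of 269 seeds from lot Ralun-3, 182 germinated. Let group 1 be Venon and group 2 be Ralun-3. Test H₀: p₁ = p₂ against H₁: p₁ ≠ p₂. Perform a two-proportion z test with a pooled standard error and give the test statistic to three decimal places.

z = 0.960

p̂₁ = 419/591 ≈ 0.70897, p̂₂ = 182/269 ≈ 0.67658.
Pooled p̂ = (419+182)/(591+269) = 601/860 = 0.69884.
SE = √(p̂(1−p̂)(1/n₁+1/n₂)) = √(0.69884·0.30116·0.00540952) = √(0.00113851) = 0.03374.
z = (0.70897 − 0.67658)/0.03374 = 0.03239/0.03374 = 0.960.
Two-sided p-value ≈ 2·Φ(−0.960) = 0.3371.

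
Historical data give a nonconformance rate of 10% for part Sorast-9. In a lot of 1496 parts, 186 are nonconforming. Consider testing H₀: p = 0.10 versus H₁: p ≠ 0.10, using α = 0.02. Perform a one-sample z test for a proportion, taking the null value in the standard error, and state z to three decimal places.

p̂ = 186/1496 ≈ 0.124332.
Standard error under H₀: √(0.1×0.9/1496) = 0.007756.
z = (0.124332 − 0.1)/0.007756 = 0.024332/0.007756 = 3.137.
p-value = 2·P(Z > 3.137) ≈ 0.0017; since p < α = 0.02, reject H₀.

z = 3.137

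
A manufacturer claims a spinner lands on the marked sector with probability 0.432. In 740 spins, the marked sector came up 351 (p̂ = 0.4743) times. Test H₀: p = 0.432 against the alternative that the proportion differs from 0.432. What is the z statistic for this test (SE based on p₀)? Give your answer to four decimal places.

z = 2.3243

p̂ = 351/740 ≈ 0.4743243.
Standard error under H₀: √(0.432×0.568/740) = 0.0182096.
z = (0.4743243 − 0.432)/0.0182096 = 0.0423243/0.0182096 = 2.3243.
p-value = 2·P(Z > 2.324) ≈ 0.0201.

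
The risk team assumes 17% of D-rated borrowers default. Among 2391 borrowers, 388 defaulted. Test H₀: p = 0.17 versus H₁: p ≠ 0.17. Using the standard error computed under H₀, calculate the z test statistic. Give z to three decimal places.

p̂ = 388/2391 ≈ 0.162275.
SE = √(p₀(1−p₀)/n) = √(0.1411/2391) = 0.007682.
z = (0.162275 − 0.17)/0.007682 = -0.007725/0.007682 = -1.006.

z = -1.006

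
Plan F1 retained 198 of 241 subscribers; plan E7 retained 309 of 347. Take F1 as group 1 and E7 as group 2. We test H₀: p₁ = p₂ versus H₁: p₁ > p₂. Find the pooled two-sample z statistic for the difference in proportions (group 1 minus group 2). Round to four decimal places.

p̂₁ = 198/241 = 0.821577, p̂₂ = 309/347 = 0.890490.
Pooled p̂ = (198+309)/(241+347) = 507/588 = 0.862245.
SE = √(0.118779 × 0.00703122) = 0.028899.
z = (0.821577 − 0.890490)/0.028899 = -0.068913/0.028899 = -2.3846.

z = -2.3846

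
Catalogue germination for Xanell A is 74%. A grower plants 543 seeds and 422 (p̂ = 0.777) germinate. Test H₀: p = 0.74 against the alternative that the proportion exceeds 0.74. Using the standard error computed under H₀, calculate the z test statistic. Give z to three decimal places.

p̂ = 422/543 ≈ 0.77716.
Under H₀, SE = √(0.74·0.26/543) = √(0.000354328) = 0.01882.
z = (0.77716 − 0.74)/0.01882 = 0.03716/0.01882 = 1.974.

z = 1.974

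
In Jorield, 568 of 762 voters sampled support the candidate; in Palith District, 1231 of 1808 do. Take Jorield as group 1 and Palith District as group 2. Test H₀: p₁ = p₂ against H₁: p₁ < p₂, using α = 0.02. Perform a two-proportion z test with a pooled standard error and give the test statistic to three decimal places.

z = 3.261

p̂₁ = 568/762 = 0.745407, p̂₂ = 1231/1808 = 0.680863.
Pooled p̂ = (568+1231)/(762+1808) = 1799/2570 = 0.700000.
SE = √(0.21 × 0.00186543) = 0.019792.
z = (0.745407 − 0.680863)/0.019792 = 0.064544/0.019792 = 3.261.
p-value = P(Z < 3.261) ≈ 0.9994. With α = 0.02, fail to reject H₀.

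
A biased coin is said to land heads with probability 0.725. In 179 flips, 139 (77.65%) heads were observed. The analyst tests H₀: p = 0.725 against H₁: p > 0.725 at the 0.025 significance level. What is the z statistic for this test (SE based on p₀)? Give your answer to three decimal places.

z = 1.544

p̂ = 139/179 ≈ 0.776536.
Standard error under H₀: √(0.725×0.275/179) = 0.033374.
z = (0.776536 − 0.725)/0.033374 = 0.051536/0.033374 = 1.544.
p-value = P(Z > 1.544) ≈ 0.0613; since p > α = 0.025, fail to reject H₀.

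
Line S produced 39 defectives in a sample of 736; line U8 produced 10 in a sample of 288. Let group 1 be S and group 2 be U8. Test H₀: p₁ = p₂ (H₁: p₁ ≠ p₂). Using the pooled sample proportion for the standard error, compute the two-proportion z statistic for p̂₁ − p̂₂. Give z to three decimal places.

z = 1.231

p̂₁ = 39/736 = 0.05299, p̂₂ = 10/288 = 0.03472.
Pooled p̂ = (39+10)/(736+288) = 49/1024 = 0.04785.
SE = √(p̂(1−p̂)(1/n₁+1/n₂)) = √(0.04785·0.95215·0.00483092) = √(0.000220105) = 0.01484.
z = (0.05299 − 0.03472)/0.01484 = 0.01827/0.01484 = 1.231.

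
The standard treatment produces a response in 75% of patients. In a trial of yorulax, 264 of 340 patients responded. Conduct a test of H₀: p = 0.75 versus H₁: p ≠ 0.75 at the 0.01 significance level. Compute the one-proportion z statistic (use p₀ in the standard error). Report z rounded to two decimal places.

p̂ = 264/340 ≈ 0.7765.
Under H₀, SE = √(0.75·0.25/340) = √(0.000551471) = 0.0235.
z = (0.7765 − 0.75)/0.0235 = 0.0265/0.0235 = 1.13.
Two-sided p-value ≈ 2·Φ(−1.127) = 0.2597, so at α = 0.01 we fail to reject H₀.

z = 1.13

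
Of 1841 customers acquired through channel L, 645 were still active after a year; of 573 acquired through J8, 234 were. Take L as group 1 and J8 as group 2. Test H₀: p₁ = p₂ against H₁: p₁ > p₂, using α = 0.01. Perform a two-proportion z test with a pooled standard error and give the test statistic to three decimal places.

z = -2.521

p̂₁ = 645/1841 ≈ 0.35035, p̂₂ = 234/573 ≈ 0.40838.
Pooled p̂ = (645+234)/(1841+573) = 879/2414 = 0.36413.
SE = √(p̂(1−p̂)(1/n₁+1/n₂)) = √(0.36413·0.63587·0.00228838) = √(0.000529848) = 0.02302.
z = (0.35035 − 0.40838)/0.02302 = -0.05803/0.02302 = -2.521.
p-value = P(Z > -2.521) ≈ 0.9941; since p > α = 0.01, fail to reject H₀.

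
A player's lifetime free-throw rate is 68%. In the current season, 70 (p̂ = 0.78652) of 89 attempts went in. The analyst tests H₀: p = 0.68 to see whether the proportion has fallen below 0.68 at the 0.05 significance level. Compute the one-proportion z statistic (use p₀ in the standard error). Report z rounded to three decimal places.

p̂ = 70/89 = 0.78652.
Standard error under H₀: √(0.68×0.32/89) = 0.04945.
z = (0.78652 − 0.68)/0.04945 = 0.10652/0.04945 = 2.154.
p-value = P(Z < 2.154) ≈ 0.9844. With α = 0.05, fail to reject H₀.

z = 2.154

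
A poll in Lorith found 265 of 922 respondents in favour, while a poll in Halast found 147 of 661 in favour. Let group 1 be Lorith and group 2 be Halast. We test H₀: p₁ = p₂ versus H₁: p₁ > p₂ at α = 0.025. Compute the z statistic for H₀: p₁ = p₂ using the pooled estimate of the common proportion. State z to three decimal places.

z = 2.908

p̂₁ = 265/922 ≈ 0.28742, p̂₂ = 147/661 ≈ 0.22239.
Pooled p̂ = (265+147)/(922+661) = 412/1583 = 0.26027.
SE = √(p̂(1−p̂)(1/n₁+1/n₂)) = √(0.26027·0.73973·0.00259746) = √(0.000500082) = 0.02236.
z = (0.28742 − 0.22239)/0.02236 = 0.06503/0.02236 = 2.908.
p-value = P(Z > 2.908) ≈ 0.0018. With α = 0.025, reject H₀.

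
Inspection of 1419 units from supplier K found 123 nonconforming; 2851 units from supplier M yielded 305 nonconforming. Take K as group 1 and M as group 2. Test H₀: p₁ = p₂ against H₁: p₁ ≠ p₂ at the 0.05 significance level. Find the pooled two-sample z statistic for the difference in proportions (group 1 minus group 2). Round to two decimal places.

p̂₁ = 123/1419 = 0.08668, p̂₂ = 305/2851 = 0.10698.
Pooled p̂ = (123+305)/(1419+2851) = 428/4270 = 0.10023.
SE = √(0.0901873 × 0.00105548) = 0.00976.
z = (0.08668 − 0.10698)/0.00976 = -0.02030/0.00976 = -2.08.
Two-sided p-value ≈ 2·Φ(−2.081) = 0.0375. With α = 0.05, reject H₀.

z = -2.08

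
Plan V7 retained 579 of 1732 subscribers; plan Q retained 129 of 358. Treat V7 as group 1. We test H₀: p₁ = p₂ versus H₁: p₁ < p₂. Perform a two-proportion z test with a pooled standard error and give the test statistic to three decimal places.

p̂₁ = 579/1732 ≈ 0.33430, p̂₂ = 129/358 ≈ 0.36034.
Pooled p̂ = (579+129)/(1732+358) = 708/2090 = 0.33876.
SE = √(p̂(1−p̂)(1/n₁+1/n₂)) = √(0.33876·0.66124·0.00337066) = √(0.00075503) = 0.02748.
z = (0.33430 − 0.36034)/0.02748 = -0.02604/0.02748 = -0.948.
p-value = P(Z < -0.948) ≈ 0.1717.

z = -0.948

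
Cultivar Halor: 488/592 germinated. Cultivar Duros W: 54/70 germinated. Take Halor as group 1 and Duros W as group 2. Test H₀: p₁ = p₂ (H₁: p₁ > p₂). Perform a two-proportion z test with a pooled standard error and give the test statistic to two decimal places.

p̂₁ = 488/592 = 0.8243, p̂₂ = 54/70 = 0.7714.
Pooled p̂ = (488+54)/(592+70) = 542/662 = 0.8187.
SE = √(0.14841 × 0.0159749) = 0.0487.
z = (0.8243 − 0.7714)/0.0487 = 0.0529/0.0487 = 1.09.
p-value = P(Z > 1.086) ≈ 0.1387.

z = 1.09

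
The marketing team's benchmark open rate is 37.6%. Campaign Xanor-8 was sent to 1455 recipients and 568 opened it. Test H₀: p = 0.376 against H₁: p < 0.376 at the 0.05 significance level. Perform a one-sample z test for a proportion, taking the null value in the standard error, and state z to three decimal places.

z = 1.132

p̂ = 568/1455 = 0.39038.
Standard error under H₀: √(0.376×0.624/1455) = 0.01270.
z = (0.39038 − 0.376)/0.01270 = 0.01438/0.01270 = 1.132.
p-value = P(Z < 1.132) ≈ 0.8712; since p > α = 0.05, fail to reject H₀.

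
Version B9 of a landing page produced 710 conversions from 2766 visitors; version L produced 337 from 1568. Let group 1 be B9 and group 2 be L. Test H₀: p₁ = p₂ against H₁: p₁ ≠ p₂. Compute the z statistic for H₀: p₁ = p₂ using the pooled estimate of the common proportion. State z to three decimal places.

p̂₁ = 710/2766 = 0.25669, p̂₂ = 337/1568 = 0.21492.
Pooled p̂ = (710+337)/(2766+1568) = 1047/4334 = 0.24158.
SE = √(0.183218 × 0.000999288) = 0.01353.
z = (0.25669 − 0.21492)/0.01353 = 0.04177/0.01353 = 3.087.
Two-sided p-value ≈ 2·Φ(−3.087) = 0.0020.

z = 3.087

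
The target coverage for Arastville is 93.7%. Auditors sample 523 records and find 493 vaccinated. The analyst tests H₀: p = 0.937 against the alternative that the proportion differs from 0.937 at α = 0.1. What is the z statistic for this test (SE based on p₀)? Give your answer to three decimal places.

z = 0.531

p̂ = 493/523 = 0.94264.
Under H₀, SE = √(0.937·0.063/523) = √(0.00011287) = 0.01062.
z = (0.94264 − 0.937)/0.01062 = 0.00564/0.01062 = 0.531.
p-value = 2·P(Z > 0.531) ≈ 0.5956. With α = 0.1, fail to reject H₀.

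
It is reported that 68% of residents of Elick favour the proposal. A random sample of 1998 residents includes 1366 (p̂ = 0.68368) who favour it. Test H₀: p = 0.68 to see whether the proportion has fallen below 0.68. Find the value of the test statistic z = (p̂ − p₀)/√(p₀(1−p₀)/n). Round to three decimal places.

z = 0.353

p̂ = 1366/1998 = 0.683684.
Under H₀, SE = √(0.68·0.32/1998) = √(0.000108909) = 0.010436.
z = (0.683684 − 0.68)/0.010436 = 0.003684/0.010436 = 0.353.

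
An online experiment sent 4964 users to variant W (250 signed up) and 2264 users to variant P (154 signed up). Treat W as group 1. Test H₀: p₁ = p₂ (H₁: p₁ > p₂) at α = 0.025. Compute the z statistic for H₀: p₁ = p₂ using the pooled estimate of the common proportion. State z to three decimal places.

p̂₁ = 250/4964 = 0.050363, p̂₂ = 154/2264 = 0.068021.
Pooled p̂ = (250+154)/(4964+2264) = 404/7228 = 0.055894.
SE = √(0.0527696 × 0.000643147) = 0.005826.
z = (0.050363 − 0.068021)/0.005826 = -0.017658/0.005826 = -3.031.
p-value = P(Z > -3.031) ≈ 0.9988. With α = 0.025, fail to reject H₀.

z = -3.031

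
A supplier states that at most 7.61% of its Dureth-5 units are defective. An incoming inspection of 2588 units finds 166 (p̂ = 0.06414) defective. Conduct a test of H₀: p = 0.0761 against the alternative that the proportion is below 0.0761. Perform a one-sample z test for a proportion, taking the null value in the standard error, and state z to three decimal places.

z = -2.294

p̂ = 166/2588 = 0.064142.
Under H₀, SE = √(0.0761·0.9239/2588) = √(2.71672e-05) = 0.005212.
z = (0.064142 − 0.0761)/0.005212 = -0.011958/0.005212 = -2.294.
p-value = P(Z < -2.294) ≈ 0.0109.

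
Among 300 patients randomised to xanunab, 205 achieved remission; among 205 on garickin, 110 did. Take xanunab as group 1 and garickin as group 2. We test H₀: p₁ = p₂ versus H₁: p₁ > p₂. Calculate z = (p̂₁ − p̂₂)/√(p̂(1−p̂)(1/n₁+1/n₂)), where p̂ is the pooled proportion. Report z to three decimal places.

z = 3.343

p̂₁ = 205/300 = 0.68333, p̂₂ = 110/205 = 0.53659.
Pooled p̂ = (205+110)/(300+205) = 315/505 = 0.62376.
SE = √(0.234683 × 0.00821138) = 0.04390.
z = (0.68333 − 0.53659)/0.04390 = 0.14674/0.04390 = 3.343.
p-value = P(Z > 3.343) ≈ 0.0004.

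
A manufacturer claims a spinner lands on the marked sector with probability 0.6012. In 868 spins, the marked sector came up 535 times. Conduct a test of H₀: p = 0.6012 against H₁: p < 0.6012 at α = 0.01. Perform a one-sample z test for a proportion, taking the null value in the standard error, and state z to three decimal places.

z = 0.912

p̂ = 535/868 ≈ 0.61636.
Under H₀, SE = √(0.6012·0.3988/868) = √(0.00027622) = 0.01662.
z = (0.61636 − 0.6012)/0.01662 = 0.01516/0.01662 = 0.912.
p-value = P(Z < 0.912) ≈ 0.8191, so at α = 0.01 we fail to reject H₀.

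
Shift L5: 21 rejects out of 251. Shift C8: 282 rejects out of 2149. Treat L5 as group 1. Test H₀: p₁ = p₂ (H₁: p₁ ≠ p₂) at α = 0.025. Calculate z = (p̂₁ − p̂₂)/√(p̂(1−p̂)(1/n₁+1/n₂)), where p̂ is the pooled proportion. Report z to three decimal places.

z = -2.147

p̂₁ = 21/251 = 0.08367, p̂₂ = 282/2149 = 0.13122.
Pooled p̂ = (21+282)/(251+2149) = 303/2400 = 0.12625.
SE = √(0.110311 × 0.0044494) = 0.02215.
z = (0.08367 − 0.13122)/0.02215 = -0.04755/0.02215 = -2.147.
p-value = 2·P(Z > 2.147) ≈ 0.0318; since p > α = 0.025, fail to reject H₀.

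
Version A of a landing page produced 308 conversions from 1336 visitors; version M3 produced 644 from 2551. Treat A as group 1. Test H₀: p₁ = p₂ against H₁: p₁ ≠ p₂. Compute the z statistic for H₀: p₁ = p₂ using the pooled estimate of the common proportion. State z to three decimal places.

z = -1.509

p̂₁ = 308/1336 = 0.23054, p̂₂ = 644/2551 = 0.25245.
Pooled p̂ = (308+644)/(1336+2551) = 952/3887 = 0.24492.
SE = √(p̂(1−p̂)(1/n₁+1/n₂)) = √(0.24492·0.75508·0.00114051) = √(0.000210918) = 0.01452.
z = (0.23054 − 0.25245)/0.01452 = -0.02191/0.01452 = -1.509.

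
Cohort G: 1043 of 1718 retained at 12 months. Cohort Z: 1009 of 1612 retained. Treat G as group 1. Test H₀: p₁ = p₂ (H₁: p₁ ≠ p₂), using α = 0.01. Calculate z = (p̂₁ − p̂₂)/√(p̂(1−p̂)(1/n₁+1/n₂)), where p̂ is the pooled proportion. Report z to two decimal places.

z = -1.12

p̂₁ = 1043/1718 = 0.60710, p̂₂ = 1009/1612 = 0.62593.
Pooled p̂ = (1043+1009)/(1718+1612) = 2052/3330 = 0.61622.
SE = √(p̂(1−p̂)(1/n₁+1/n₂)) = √(0.61622·0.38378·0.00120242) = √(0.000284365) = 0.01686.
z = (0.60710 − 0.62593)/0.01686 = -0.01883/0.01686 = -1.12.
p-value = 2·P(Z > 1.117) ≈ 0.2642, so at α = 0.01 we fail to reject H₀.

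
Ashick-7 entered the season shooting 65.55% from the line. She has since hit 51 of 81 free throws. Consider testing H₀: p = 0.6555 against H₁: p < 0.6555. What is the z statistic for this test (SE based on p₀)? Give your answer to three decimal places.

z = -0.490

p̂ = 51/81 = 0.62963.
Standard error under H₀: √(0.6555×0.3445/81) = 0.05280.
z = (0.62963 − 0.6555)/0.05280 = -0.02587/0.05280 = -0.490.
p-value = P(Z < -0.490) ≈ 0.3121.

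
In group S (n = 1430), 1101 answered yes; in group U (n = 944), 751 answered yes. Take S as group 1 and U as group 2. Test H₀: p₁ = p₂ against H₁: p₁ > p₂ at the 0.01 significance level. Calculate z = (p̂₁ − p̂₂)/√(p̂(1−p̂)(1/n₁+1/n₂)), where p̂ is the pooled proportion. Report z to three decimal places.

p̂₁ = 1101/1430 = 0.76993, p̂₂ = 751/944 = 0.79555.
Pooled p̂ = (1101+751)/(1430+944) = 1852/2374 = 0.78012.
SE = √(p̂(1−p̂)(1/n₁+1/n₂)) = √(0.78012·0.21988·0.00175862) = √(0.000301663) = 0.01737.
z = (0.76993 − 0.79555)/0.01737 = -0.02562/0.01737 = -1.475.
p-value = P(Z > -1.475) ≈ 0.9299. With α = 0.01, fail to reject H₀.

z = -1.475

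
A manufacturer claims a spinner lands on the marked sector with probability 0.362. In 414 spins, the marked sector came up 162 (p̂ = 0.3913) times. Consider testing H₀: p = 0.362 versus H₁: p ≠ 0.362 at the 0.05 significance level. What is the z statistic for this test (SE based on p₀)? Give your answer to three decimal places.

p̂ = 162/414 = 0.391304.
Standard error under H₀: √(0.362×0.638/414) = 0.023619.
z = (0.391304 − 0.362)/0.023619 = 0.029304/0.023619 = 1.241.
Two-sided p-value ≈ 2·Φ(−1.241) = 0.2147. With α = 0.05, fail to reject H₀.

z = 1.241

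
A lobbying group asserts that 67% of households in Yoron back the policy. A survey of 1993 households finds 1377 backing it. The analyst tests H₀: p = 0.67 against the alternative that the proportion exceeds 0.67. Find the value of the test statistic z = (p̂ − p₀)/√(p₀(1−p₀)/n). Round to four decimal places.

z = 1.9860

p̂ = 1377/1993 ≈ 0.6909182.
Under H₀, SE = √(0.67·0.33/1993) = √(0.000110938) = 0.0105327.
z = (0.6909182 − 0.67)/0.0105327 = 0.0209182/0.0105327 = 1.9860.
p-value = P(Z > 1.986) ≈ 0.0235.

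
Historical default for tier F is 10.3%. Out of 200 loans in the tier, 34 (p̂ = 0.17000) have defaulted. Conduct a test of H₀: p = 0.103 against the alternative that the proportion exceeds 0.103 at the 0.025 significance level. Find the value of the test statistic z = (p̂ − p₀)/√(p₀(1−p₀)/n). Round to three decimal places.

z = 3.117

p̂ = 34/200 ≈ 0.170000.
Standard error under H₀: √(0.103×0.897/200) = 0.021493.
z = (0.170000 − 0.103)/0.021493 = 0.067000/0.021493 = 3.117.
p-value = P(Z > 3.117) ≈ 0.0009. With α = 0.025, reject H₀.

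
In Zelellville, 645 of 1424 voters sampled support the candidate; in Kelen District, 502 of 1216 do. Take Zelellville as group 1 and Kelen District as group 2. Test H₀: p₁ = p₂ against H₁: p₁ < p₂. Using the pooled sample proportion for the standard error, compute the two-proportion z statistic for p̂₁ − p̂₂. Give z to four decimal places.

z = 2.0729

p̂₁ = 645/1424 = 0.4529494, p̂₂ = 502/1216 = 0.4128289.
Pooled p̂ = (645+502)/(1424+1216) = 1147/2640 = 0.4344697.
SE = √(p̂(1−p̂)(1/n₁+1/n₂)) = √(0.4344697·0.5655303·0.00152462) = √(0.000374607) = 0.0193548.
z = (0.4529494 − 0.4128289)/0.0193548 = 0.0401205/0.0193548 = 2.0729.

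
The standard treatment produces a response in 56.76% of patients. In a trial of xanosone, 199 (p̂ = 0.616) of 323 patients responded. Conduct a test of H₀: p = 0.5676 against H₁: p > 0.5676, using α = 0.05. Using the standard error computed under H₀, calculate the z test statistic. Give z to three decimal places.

p̂ = 199/323 = 0.61610.
Under H₀, SE = √(0.5676·0.4324/323) = √(0.000759846) = 0.02757.
z = (0.61610 − 0.5676)/0.02757 = 0.04850/0.02757 = 1.759.
p-value = P(Z > 1.759) ≈ 0.0393. With α = 0.05, reject H₀.

z = 1.759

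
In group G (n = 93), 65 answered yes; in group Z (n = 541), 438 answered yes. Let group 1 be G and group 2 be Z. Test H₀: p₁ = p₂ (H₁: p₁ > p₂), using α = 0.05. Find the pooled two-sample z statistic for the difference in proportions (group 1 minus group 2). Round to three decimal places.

p̂₁ = 65/93 ≈ 0.69892, p̂₂ = 438/541 ≈ 0.80961.
Pooled p̂ = (65+438)/(93+541) = 503/634 = 0.79338.
SE = √(p̂(1−p̂)(1/n₁+1/n₂)) = √(0.79338·0.20662·0.0126011) = √(0.00206571) = 0.04545.
z = (0.69892 − 0.80961)/0.04545 = -0.11069/0.04545 = -2.435.
p-value = P(Z > -2.435) ≈ 0.9926; since p > α = 0.05, fail to reject H₀.

z = -2.435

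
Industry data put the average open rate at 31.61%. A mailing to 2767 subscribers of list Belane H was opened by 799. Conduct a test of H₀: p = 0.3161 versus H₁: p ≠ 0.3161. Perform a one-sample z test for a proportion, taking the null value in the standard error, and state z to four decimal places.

p̂ = 799/2767 = 0.288760.
Under H₀, SE = √(0.3161·0.6839/2767) = √(7.81282e-05) = 0.008839.
z = (0.288760 − 0.3161)/0.008839 = -0.027340/0.008839 = -3.0931.
p-value = 2·P(Z > 3.093) ≈ 0.0020.

z = -3.0931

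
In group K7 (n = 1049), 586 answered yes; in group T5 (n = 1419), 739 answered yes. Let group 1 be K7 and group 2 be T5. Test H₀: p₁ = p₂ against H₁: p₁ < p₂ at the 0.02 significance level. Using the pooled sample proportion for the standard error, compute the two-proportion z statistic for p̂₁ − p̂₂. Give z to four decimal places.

p̂₁ = 586/1049 ≈ 0.558627, p̂₂ = 739/1419 ≈ 0.520789.
Pooled p̂ = (586+739)/(1049+1419) = 1325/2468 = 0.536872.
SE = √(p̂(1−p̂)(1/n₁+1/n₂)) = √(0.536872·0.463128·0.00165801) = √(0.000412248) = 0.020304.
z = (0.558627 − 0.520789)/0.020304 = 0.037838/0.020304 = 1.8636.
p-value = P(Z < 1.864) ≈ 0.9688. With α = 0.02, fail to reject H₀.

z = 1.8636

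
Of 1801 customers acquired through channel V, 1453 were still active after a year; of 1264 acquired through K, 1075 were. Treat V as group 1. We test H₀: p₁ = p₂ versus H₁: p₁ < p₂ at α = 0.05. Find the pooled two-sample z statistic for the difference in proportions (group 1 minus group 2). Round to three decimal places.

z = -3.133

p̂₁ = 1453/1801 = 0.80677, p̂₂ = 1075/1264 = 0.85047.
Pooled p̂ = (1453+1075)/(1801+1264) = 2528/3065 = 0.82480.
SE = √(0.144508 × 0.00134639) = 0.01395.
z = (0.80677 − 0.85047)/0.01395 = -0.04370/0.01395 = -3.133.
p-value = P(Z < -3.133) ≈ 0.0009, so at α = 0.05 we reject H₀.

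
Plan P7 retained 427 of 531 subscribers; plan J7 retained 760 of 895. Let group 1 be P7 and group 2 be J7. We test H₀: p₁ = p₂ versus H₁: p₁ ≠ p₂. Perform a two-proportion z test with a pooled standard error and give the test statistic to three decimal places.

z = -2.200

p̂₁ = 427/531 = 0.80414, p̂₂ = 760/895 = 0.84916.
Pooled p̂ = (427+760)/(531+895) = 1187/1426 = 0.83240.
SE = √(p̂(1−p̂)(1/n₁+1/n₂)) = √(0.83240·0.16760·0.00300056) = √(0.000418612) = 0.02046.
z = (0.80414 − 0.84916)/0.02046 = -0.04502/0.02046 = -2.200.
Two-sided p-value ≈ 2·Φ(−2.200) = 0.0278.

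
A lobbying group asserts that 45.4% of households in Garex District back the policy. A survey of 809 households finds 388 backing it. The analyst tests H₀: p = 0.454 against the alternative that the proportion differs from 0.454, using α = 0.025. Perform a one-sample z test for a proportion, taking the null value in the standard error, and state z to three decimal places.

p̂ = 388/809 = 0.47960.
Under H₀, SE = √(0.454·0.546/809) = √(0.000306408) = 0.01750.
z = (0.47960 − 0.454)/0.01750 = 0.02560/0.01750 = 1.463.
p-value = 2·P(Z > 1.463) ≈ 0.1435, so at α = 0.025 we fail to reject H₀.

z = 1.463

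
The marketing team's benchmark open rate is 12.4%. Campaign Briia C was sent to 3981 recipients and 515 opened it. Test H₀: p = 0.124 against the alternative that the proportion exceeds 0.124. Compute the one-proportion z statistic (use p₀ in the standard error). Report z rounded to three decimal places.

z = 1.027

p̂ = 515/3981 = 0.12936.
SE = √(p₀(1−p₀)/n) = √(0.10862/3981) = 0.00522.
z = (0.12936 − 0.124)/0.00522 = 0.00536/0.00522 = 1.027.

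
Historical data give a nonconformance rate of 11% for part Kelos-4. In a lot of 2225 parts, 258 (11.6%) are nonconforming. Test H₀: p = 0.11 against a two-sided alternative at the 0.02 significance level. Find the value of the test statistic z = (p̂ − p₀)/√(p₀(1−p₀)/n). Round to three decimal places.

z = 0.898

p̂ = 258/2225 = 0.115955.
Under H₀, SE = √(0.11·0.89/2225) = √(4.4e-05) = 0.006633.
z = (0.115955 − 0.11)/0.006633 = 0.005955/0.006633 = 0.898.
Two-sided p-value ≈ 2·Φ(−0.898) = 0.3693. With α = 0.02, fail to reject H₀.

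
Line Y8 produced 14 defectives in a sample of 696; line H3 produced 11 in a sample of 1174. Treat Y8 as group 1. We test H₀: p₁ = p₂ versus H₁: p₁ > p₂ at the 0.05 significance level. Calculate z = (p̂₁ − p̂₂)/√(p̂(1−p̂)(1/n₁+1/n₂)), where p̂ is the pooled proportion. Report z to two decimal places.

z = 1.96

p̂₁ = 14/696 ≈ 0.02011, p̂₂ = 11/1174 ≈ 0.00937.
Pooled p̂ = (14+11)/(696+1174) = 25/1870 = 0.01337.
SE = √(0.0131903 × 0.00228857) = 0.00549.
z = (0.02011 − 0.00937)/0.00549 = 0.01074/0.00549 = 1.96.
p-value = P(Z > 1.956) ≈ 0.0252. With α = 0.05, reject H₀.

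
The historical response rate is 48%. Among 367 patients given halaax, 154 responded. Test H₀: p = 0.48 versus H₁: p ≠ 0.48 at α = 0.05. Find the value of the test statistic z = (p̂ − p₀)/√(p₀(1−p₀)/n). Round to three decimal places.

z = -2.315

p̂ = 154/367 ≈ 0.41962.
Under H₀, SE = √(0.48·0.52/367) = √(0.000680109) = 0.02608.
z = (0.41962 − 0.48)/0.02608 = -0.06038/0.02608 = -2.315.
Two-sided p-value ≈ 2·Φ(−2.315) = 0.0206, so at α = 0.05 we reject H₀.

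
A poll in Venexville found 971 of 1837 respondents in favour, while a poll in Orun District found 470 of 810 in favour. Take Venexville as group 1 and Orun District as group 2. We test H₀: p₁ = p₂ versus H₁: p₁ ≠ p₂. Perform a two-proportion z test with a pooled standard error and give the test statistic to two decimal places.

z = -2.46

p̂₁ = 971/1837 ≈ 0.5286, p̂₂ = 470/810 ≈ 0.5802.
Pooled p̂ = (971+470)/(1837+810) = 1441/2647 = 0.5444.
SE = √(0.24803 × 0.00177893) = 0.0210.
z = (0.5286 − 0.5802)/0.0210 = -0.0516/0.0210 = -2.46.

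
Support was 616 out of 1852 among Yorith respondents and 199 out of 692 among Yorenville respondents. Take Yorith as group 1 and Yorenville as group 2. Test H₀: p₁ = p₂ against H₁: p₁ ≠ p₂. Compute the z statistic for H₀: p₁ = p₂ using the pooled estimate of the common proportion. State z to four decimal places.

p̂₁ = 616/1852 = 0.332613, p̂₂ = 199/692 = 0.287572.
Pooled p̂ = (616+199)/(1852+692) = 815/2544 = 0.320362.
SE = √(0.21773 × 0.00198504) = 0.020790.
z = (0.332613 − 0.287572)/0.020790 = 0.045041/0.020790 = 2.1665.

z = 2.1665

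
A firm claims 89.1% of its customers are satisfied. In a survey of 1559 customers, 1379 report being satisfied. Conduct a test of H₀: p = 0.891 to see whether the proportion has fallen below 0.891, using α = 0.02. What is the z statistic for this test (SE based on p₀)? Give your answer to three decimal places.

z = -0.818

p̂ = 1379/1559 = 0.884541.
Under H₀, SE = √(0.891·0.109/1559) = √(6.22957e-05) = 0.007893.
z = (0.884541 − 0.891)/0.007893 = -0.006459/0.007893 = -0.818.
p-value = P(Z < -0.818) ≈ 0.2066. With α = 0.02, fail to reject H₀.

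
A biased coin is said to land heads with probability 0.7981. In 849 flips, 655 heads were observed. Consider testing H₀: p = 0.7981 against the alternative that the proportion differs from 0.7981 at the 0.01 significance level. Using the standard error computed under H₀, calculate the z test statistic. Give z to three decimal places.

z = -1.931

p̂ = 655/849 = 0.771496.
Standard error under H₀: √(0.7981×0.2019/849) = 0.013777.
z = (0.771496 − 0.7981)/0.013777 = -0.026604/0.013777 = -1.931.
Two-sided p-value ≈ 2·Φ(−1.931) = 0.0535. With α = 0.01, fail to reject H₀.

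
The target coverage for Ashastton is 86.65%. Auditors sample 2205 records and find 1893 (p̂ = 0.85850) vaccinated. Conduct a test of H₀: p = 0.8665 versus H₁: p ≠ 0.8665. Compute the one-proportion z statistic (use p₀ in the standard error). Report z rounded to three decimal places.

z = -1.104

p̂ = 1893/2205 ≈ 0.858503.
Under H₀, SE = √(0.8665·0.1335/2205) = √(5.24616e-05) = 0.007243.
z = (0.858503 − 0.8665)/0.007243 = -0.007997/0.007243 = -1.104.
Two-sided p-value ≈ 2·Φ(−1.104) = 0.2696.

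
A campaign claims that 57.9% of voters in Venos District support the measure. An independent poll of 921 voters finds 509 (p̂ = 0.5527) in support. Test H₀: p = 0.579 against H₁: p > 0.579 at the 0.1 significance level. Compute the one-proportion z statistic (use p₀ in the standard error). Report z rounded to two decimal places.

p̂ = 509/921 = 0.55266.
Under H₀, SE = √(0.579·0.421/921) = √(0.000264668) = 0.01627.
z = (0.55266 − 0.579)/0.01627 = -0.02634/0.01627 = -1.62.
p-value = P(Z > -1.619) ≈ 0.9473, so at α = 0.1 we fail to reject H₀.

z = -1.62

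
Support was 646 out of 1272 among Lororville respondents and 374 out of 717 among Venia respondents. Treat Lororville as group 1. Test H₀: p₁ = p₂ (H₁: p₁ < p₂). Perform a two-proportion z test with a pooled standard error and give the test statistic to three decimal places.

p̂₁ = 646/1272 ≈ 0.507862, p̂₂ = 374/717 ≈ 0.521618.
Pooled p̂ = (646+374)/(1272+717) = 1020/1989 = 0.512821.
SE = √(p̂(1−p̂)(1/n₁+1/n₂)) = √(0.512821·0.487179·0.00218086) = √(0.000544857) = 0.023342.
z = (0.507862 − 0.521618)/0.023342 = -0.013756/0.023342 = -0.589.
p-value = P(Z < -0.589) ≈ 0.2778.

z = -0.589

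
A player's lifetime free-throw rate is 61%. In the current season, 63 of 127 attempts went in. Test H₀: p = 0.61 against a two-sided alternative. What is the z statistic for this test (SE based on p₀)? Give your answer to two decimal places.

z = -2.63

p̂ = 63/127 = 0.4961.
Standard error under H₀: √(0.61×0.39/127) = 0.0433.
z = (0.4961 − 0.61)/0.0433 = -0.1139/0.0433 = -2.63.
Two-sided p-value ≈ 2·Φ(−2.633) = 0.0085.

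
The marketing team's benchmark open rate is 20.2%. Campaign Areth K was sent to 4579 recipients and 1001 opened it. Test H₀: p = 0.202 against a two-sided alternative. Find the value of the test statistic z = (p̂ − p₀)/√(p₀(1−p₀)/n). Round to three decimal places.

p̂ = 1001/4579 ≈ 0.218607.
Under H₀, SE = √(0.202·0.798/4579) = √(3.52033e-05) = 0.005933.
z = (0.218607 − 0.202)/0.005933 = 0.016607/0.005933 = 2.799.

z = 2.799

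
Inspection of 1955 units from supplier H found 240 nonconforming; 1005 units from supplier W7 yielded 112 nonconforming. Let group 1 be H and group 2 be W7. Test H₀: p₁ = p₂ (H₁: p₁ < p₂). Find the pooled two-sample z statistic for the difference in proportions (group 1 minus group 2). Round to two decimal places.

p̂₁ = 240/1955 = 0.1228, p̂₂ = 112/1005 = 0.1114.
Pooled p̂ = (240+112)/(1955+1005) = 352/2960 = 0.1189.
SE = √(p̂(1−p̂)(1/n₁+1/n₂)) = √(0.1189·0.8811·0.00150653) = √(0.00015785) = 0.0126.
z = (0.1228 − 0.1114)/0.0126 = 0.0114/0.0126 = 0.90.

z = 0.90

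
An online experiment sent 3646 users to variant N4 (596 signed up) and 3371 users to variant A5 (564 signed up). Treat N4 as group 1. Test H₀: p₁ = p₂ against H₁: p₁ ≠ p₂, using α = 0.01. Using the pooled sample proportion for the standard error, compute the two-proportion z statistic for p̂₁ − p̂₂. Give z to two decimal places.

z = -0.43

p̂₁ = 596/3646 ≈ 0.1635, p̂₂ = 564/3371 ≈ 0.1673.
Pooled p̂ = (596+564)/(3646+3371) = 1160/7017 = 0.1653.
SE = √(0.137984 × 0.000570921) = 0.0089.
z = (0.1635 − 0.1673)/0.0089 = -0.0038/0.0089 = -0.43.
Two-sided p-value ≈ 2·Φ(−0.433) = 0.6651. With α = 0.01, fail to reject H₀.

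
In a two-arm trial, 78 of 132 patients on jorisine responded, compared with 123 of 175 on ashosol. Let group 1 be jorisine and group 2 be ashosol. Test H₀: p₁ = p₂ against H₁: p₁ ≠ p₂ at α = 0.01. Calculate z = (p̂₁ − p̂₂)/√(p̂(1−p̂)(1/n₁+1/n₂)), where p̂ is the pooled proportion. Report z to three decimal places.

z = -2.042

p̂₁ = 78/132 = 0.590909, p̂₂ = 123/175 = 0.702857.
Pooled p̂ = (78+123)/(132+175) = 201/307 = 0.654723.
SE = √(0.226061 × 0.01329) = 0.054812.
z = (0.590909 − 0.702857)/0.054812 = -0.111948/0.054812 = -2.042.
p-value = 2·P(Z > 2.042) ≈ 0.0411, so at α = 0.01 we fail to reject H₀.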